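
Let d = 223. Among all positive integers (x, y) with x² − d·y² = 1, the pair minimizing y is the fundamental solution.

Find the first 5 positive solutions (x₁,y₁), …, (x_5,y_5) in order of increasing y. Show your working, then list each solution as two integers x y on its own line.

224 15
100351 6720
44957024 3010545
20140646401 1348717440
9022964630624 604222402575

√223 → a₀=14, period (1,13,1,28); ℓ=4 even so k=3
a_0=14:  p_0=14·1+0=14,  q_0=14·0+1=1
a_1=1:  p_1=1·14+1=15,  q_1=1·1+0=1
a_2=13:  p_2=13·15+14=209,  q_2=13·1+1=14
a_3=1:  p_3=1·209+15=224,  q_3=1·14+1=15
fundamental: x₁=224, y₁=15  (since 50176 − 223·225 = 1)
n=2: (224,15)∘(224,15) = (224·224+223·15·15, 224·15+15·224) = (100351,6720)
n=3: (100351,6720)∘(224,15) = (224·100351+223·15·6720, 224·6720+15·100351) = (44957024,3010545)
n=4: (44957024,3010545)∘(224,15) = (224·44957024+223·15·3010545, 224·3010545+15·44957024) = (20140646401,1348717440)
n=5: (20140646401,1348717440)∘(224,15) = (224·20140646401+223·15·1348717440, 224·1348717440+15·20140646401) = (9022964630624,604222402575)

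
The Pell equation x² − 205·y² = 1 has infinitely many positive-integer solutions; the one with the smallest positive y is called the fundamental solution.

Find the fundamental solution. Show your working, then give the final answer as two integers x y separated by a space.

√205 = [14; 3,6,1,4,1,6,3,28, …], period ℓ=8 (even) → k=7
step 0: (14, 1)  from 14·(1,0) + (0,1)
…
step 2: (272, 19)  from 6·(43,3) + (14,1)
step 3: (315, 22)  from 1·(272,19) + (43,3)
step 4: (1532, 107)  from 4·(315,22) + (272,19)
…
step 6: (12614, 881)  from 6·(1847,129) + (1532,107)
step 7: (39689, 2772)  from 3·(12614,881) + (1847,129)
→ (39689, 2772).  Check: 39689²=1575216721, 205·2772²=1575216720, difference 1.

39689 2772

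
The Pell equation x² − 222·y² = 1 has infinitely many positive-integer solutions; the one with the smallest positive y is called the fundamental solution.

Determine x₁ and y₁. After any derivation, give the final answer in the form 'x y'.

√222 = [14; 1,8,1,28, …], period ℓ=4 (even) → k=3
k=0  a_k=14  p_k/q_k = 14/1
k=1  a_k=1  p_k/q_k = 15/1
k=2  a_k=8  p_k/q_k = 134/9
k=3  a_k=1  p_k/q_k = 149/10
fundamental: x₁=149, y₁=10  (since 22201 − 222·100 = 1)

149 10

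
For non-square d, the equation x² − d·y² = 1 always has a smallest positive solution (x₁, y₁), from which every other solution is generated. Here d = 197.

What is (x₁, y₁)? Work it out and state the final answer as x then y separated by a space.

393 28

√197 = [14; 28, …], period ℓ=1 (odd) → k=1
i=0: a=14 ⇒ p=14, q=1
i=1: a=28 ⇒ p=393, q=28
→ (393, 28).  Check: 393²=154449, 197·28²=154448, difference 1.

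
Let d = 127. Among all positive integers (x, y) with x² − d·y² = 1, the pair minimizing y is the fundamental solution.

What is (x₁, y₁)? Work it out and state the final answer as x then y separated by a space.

[11; 3,1,2,2,7,11,7,2,2,1,3,22] for √127; ℓ=12 ⇒ convergent index 11
i=0: a=11 ⇒ p=11, q=1
…
i=2: a=1 ⇒ p=45, q=4
…
i=7: a=7 ⇒ p=171701, q=15236
i=8: a=2 ⇒ p=367620, q=32621
…
i=10: a=1 ⇒ p=1274561, q=113099
i=11: a=3 ⇒ p=4730624, q=419775
fundamental: x₁=4730624, y₁=419775  (since 22378803429376 − 127·176211050625 = 1)

4730624 419775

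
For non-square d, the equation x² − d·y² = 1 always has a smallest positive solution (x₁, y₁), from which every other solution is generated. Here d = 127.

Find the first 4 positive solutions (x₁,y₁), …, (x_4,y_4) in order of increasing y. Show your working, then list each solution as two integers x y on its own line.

4730624 419775
44757606858751 3971595379200
423462818377139450624 37576248838264821825
4006486743445029115330560001 355518209168531397366758400

√127 = [11; 3,1,2,2,7,11,7,2,2,1,3,22, …], period ℓ=12 (even) → k=11
i=0: a=11 ⇒ p=11, q=1
i=1: a=3 ⇒ p=34, q=3
i=2: a=1 ⇒ p=45, q=4
…
i=4: a=2 ⇒ p=293, q=26
i=5: a=7 ⇒ p=2175, q=193
i=6: a=11 ⇒ p=24218, q=2149
i=7: a=7 ⇒ p=171701, q=15236
i=8: a=2 ⇒ p=367620, q=32621
i=9: a=2 ⇒ p=906941, q=80478
i=10: a=1 ⇒ p=1274561, q=113099
i=11: a=3 ⇒ p=4730624, q=419775
→ (4730624, 419775).  Check: 4730624²=22378803429376, 127·419775²=22378803429375, difference 1.
k=2:  x_2 = 4730624·4730624+127·419775·419775 = 44757606858751,  y_2 = 4730624·419775+419775·4730624 = 3971595379200
k=3:  x_3 = 4730624·44757606858751+127·419775·3971595379200 = 423462818377139450624,  y_3 = 4730624·3971595379200+419775·44757606858751 = 37576248838264821825
k=4:  x_4 = 4730624·423462818377139450624+127·419775·37576248838264821825 = 4006486743445029115330560001,  y_4 = 4730624·37576248838264821825+419775·423462818377139450624 = 355518209168531397366758400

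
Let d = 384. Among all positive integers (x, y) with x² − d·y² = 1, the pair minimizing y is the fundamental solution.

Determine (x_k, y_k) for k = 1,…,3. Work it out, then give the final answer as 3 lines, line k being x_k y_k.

4801 245
46099201 2352490
442644523201 22588608735

d=384: √d = [19; 1,1,2,9,2,1,1,38] (ℓ=8, even), read p_7/q_7
a_0=19:  p_0=19·1+0=19,  q_0=19·0+1=1
a_1=1:  p_1=1·19+1=20,  q_1=1·1+0=1
a_2=1:  p_2=1·20+19=39,  q_2=1·1+1=2
a_3=2:  p_3=2·39+20=98,  q_3=2·2+1=5
…
a_5=2:  p_5=2·921+98=1940,  q_5=2·47+5=99
a_6=1:  p_6=1·1940+921=2861,  q_6=1·99+47=146
a_7=1:  p_7=1·2861+1940=4801,  q_7=1·146+99=245
→ (4801, 245).  Check: 4801²=23049601, 384·245²=23049600, difference 1.
n=2: (4801,245)∘(4801,245) = (4801·4801+384·245·245, 4801·245+245·4801) = (46099201,2352490)
n=3: (46099201,2352490)∘(4801,245) = (4801·46099201+384·245·2352490, 4801·2352490+245·46099201) = (442644523201,22588608735)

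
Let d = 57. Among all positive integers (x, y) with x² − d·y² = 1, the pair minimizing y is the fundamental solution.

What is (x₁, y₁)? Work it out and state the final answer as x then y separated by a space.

151 20

√57 → a₀=7, period (1,1,4,1,1,14); ℓ=6 even so k=5
k=0  a_k=7  p_k/q_k = 7/1
…
k=3  a_k=4  p_k/q_k = 68/9
k=4  a_k=1  p_k/q_k = 83/11
k=5  a_k=1  p_k/q_k = 151/20
fundamental: x₁=151, y₁=20  (since 22801 − 57·400 = 1)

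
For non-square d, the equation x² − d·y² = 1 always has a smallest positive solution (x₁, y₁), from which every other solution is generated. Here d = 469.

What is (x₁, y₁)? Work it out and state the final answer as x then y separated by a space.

√469 → a₀=21, period (1,1,1,10,6,10,1,1,1,42); ℓ=10 even so k=9
k=0  a_k=21  p_k/q_k = 21/1
k=1  a_k=1  p_k/q_k = 22/1
k=2  a_k=1  p_k/q_k = 43/2
k=3  a_k=1  p_k/q_k = 65/3
k=4  a_k=10  p_k/q_k = 693/32
…
k=6  a_k=10  p_k/q_k = 42923/1982
k=7  a_k=1  p_k/q_k = 47146/2177
k=8  a_k=1  p_k/q_k = 90069/4159
k=9  a_k=1  p_k/q_k = 137215/6336
→ (137215, 6336).  Check: 137215²=18827956225, 469·6336²=18827956224, difference 1.

137215 6336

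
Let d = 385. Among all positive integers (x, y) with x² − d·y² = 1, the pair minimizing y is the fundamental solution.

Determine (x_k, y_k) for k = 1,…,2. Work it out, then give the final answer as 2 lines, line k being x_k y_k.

95831 4884
18367161121 936077208

d=385: √d = [19; 1,1,1,1,1,…,1,1,38] (ℓ=16, even), read p_15/q_15
k=0  a_k=19  p_k/q_k = 19/1
…
k=4  a_k=1  p_k/q_k = 98/5
…
k=7  a_k=1  p_k/q_k = 726/37
…
k=13  a_k=1  p_k/q_k = 36280/1849
k=14  a_k=1  p_k/q_k = 59551/3035
k=15  a_k=1  p_k/q_k = 95831/4884
fundamental: x₁=95831, y₁=4884  (since 9183580561 − 385·23853456 = 1)
(95831+4884√385)^2 = 18367161121 + 936077208√385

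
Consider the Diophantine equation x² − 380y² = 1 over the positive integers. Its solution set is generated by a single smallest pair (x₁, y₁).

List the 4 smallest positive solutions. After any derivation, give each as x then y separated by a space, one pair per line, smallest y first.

39 2
3041 156
237159 12166
18495361 948792

[19; 2,38] for √380; ℓ=2 ⇒ convergent index 1
step 0: (19, 1)  from 19·(1,0) + (0,1)
step 1: (39, 2)  from 2·(19,1) + (1,0)
→ (39, 2).  Check: 39²=1521, 380·2²=1520, difference 1.
(x_2, y_2) = (39·39 + 380·2·2, 39·2 + 2·39) = (3041, 156)
(x_3, y_3) = (39·3041 + 380·2·156, 39·156 + 2·3041) = (237159, 12166)
(x_4, y_4) = (39·237159 + 380·2·12166, 39·12166 + 2·237159) = (18495361, 948792)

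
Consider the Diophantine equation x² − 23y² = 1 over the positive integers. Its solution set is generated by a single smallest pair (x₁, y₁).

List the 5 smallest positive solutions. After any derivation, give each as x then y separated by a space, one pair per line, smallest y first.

24 5
1151 240
55224 11515
2649601 552480
127125624 26507525

√23 → a₀=4, period (1,3,1,8); ℓ=4 even so k=3
i=0: a=4 ⇒ p=4, q=1
i=1: a=1 ⇒ p=5, q=1
i=2: a=3 ⇒ p=19, q=4
i=3: a=1 ⇒ p=24, q=5
→ (24, 5).  Check: 24²=576, 23·5²=575, difference 1.
(x_2, y_2) = (24·24 + 23·5·5, 24·5 + 5·24) = (1151, 240)
(x_3, y_3) = (24·1151 + 23·5·240, 24·240 + 5·1151) = (55224, 11515)
(x_4, y_4) = (24·55224 + 23·5·11515, 24·11515 + 5·55224) = (2649601, 552480)
(x_5, y_5) = (24·2649601 + 23·5·552480, 24·552480 + 5·2649601) = (127125624, 26507525)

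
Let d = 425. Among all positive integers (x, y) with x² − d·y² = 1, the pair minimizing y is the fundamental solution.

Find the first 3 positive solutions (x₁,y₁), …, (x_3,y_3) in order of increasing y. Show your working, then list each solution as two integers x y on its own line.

√425 → a₀=20, period (1,1,1,1,1,1,40); ℓ=7 odd so k=13
a_0=20:  p_0=20·1+0=20,  q_0=20·0+1=1
a_1=1:  p_1=1·20+1=21,  q_1=1·1+0=1
…
a_4=1:  p_4=1·62+41=103,  q_4=1·3+2=5
a_5=1:  p_5=1·103+62=165,  q_5=1·5+3=8
…
a_8=1:  p_8=1·10885+268=11153,  q_8=1·528+13=541
a_9=1:  p_9=1·11153+10885=22038,  q_9=1·541+528=1069
a_10=1:  p_10=1·22038+11153=33191,  q_10=1·1069+541=1610
a_11=1:  p_11=1·33191+22038=55229,  q_11=1·1610+1069=2679
a_12=1:  p_12=1·55229+33191=88420,  q_12=1·2679+1610=4289
a_13=1:  p_13=1·88420+55229=143649,  q_13=1·4289+2679=6968
(x₁, y₁) = (143649, 6968);  143649² − 425·6968² = 1 ✓
(x_2, y_2) = (143649·143649 + 425·6968·6968, 143649·6968 + 6968·143649) = (41270070401, 2001892464)
(x_3, y_3) = (143649·41270070401 + 425·6968·2001892464, 143649·2001892464 + 6968·41270070401) = (11856808685922849, 575139701115304)

143649 6968
41270070401 2001892464
11856808685922849 575139701115304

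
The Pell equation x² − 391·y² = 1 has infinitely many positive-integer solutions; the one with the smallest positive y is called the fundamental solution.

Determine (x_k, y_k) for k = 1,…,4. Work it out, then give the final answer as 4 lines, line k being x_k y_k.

[19; 1,3,2,2,1,…,3,1,38] for √391; ℓ=16 ⇒ convergent index 15
k=0  a_k=19  p_k/q_k = 19/1
…
k=4  a_k=2  p_k/q_k = 435/22
…
k=6  a_k=1  p_k/q_k = 1048/53
…
k=9  a_k=2  p_k/q_k = 107747/5449
k=10  a_k=1  p_k/q_k = 160266/8105
k=11  a_k=1  p_k/q_k = 268013/13554
…
k=13  a_k=2  p_k/q_k = 1660597/83980
k=14  a_k=3  p_k/q_k = 5678083/287153
k=15  a_k=1  p_k/q_k = 7338680/371133
→ (7338680, 371133).  Check: 7338680²=53856224142400, 391·371133²=53856224142399, difference 1.
k=2:  x_2 = 7338680·7338680+391·371133·371133 = 107712448284799,  y_2 = 7338680·371133+371133·7338680 = 5447252648880
k=3:  x_3 = 7338680·107712448284799+391·371133·5447252648880 = 1580934379957370111960,  y_3 = 7338680·5447252648880+371133·107712448284799 = 79951288138564985667
k=4:  x_4 = 7338680·1580934379957370111960+391·371133·79951288138564985667 = 23203943031010998074028940801,  y_4 = 7338680·79951288138564985667+371133·1580934379957370111960 = 1173473838473442730776750240

7338680 371133
107712448284799 5447252648880
1580934379957370111960 79951288138564985667
23203943031010998074028940801 1173473838473442730776750240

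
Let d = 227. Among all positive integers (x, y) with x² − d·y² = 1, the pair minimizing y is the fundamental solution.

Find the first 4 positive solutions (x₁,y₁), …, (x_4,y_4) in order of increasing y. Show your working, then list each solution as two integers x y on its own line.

√227 → a₀=15, period (15,30); ℓ=2 even so k=1
step 0: (15, 1)  from 15·(1,0) + (0,1)
step 1: (226, 15)  from 15·(15,1) + (1,0)
→ (226, 15).  Check: 226²=51076, 227·15²=51075, difference 1.
n=2: (226,15)∘(226,15) = (226·226+227·15·15, 226·15+15·226) = (102151,6780)
n=3: (102151,6780)∘(226,15) = (226·102151+227·15·6780, 226·6780+15·102151) = (46172026,3064545)
n=4: (46172026,3064545)∘(226,15) = (226·46172026+227·15·3064545, 226·3064545+15·46172026) = (20869653601,1385167560)

226 15
102151 6780
46172026 3064545
20869653601 1385167560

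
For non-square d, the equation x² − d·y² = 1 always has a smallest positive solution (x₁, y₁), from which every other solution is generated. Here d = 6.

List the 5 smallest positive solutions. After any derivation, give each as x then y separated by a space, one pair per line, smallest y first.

√6 → a₀=2, period (2,4); ℓ=2 even so k=1
i=0: a=2 ⇒ p=2, q=1
i=1: a=2 ⇒ p=5, q=2
fundamental: x₁=5, y₁=2  (since 25 − 6·4 = 1)
(5+2√6)^2 = 49 + 20√6
(5+2√6)^3 = 485 + 198√6
(5+2√6)^4 = 4801 + 1960√6
(5+2√6)^5 = 47525 + 19402√6

5 2
49 20
485 198
4801 1960
47525 19402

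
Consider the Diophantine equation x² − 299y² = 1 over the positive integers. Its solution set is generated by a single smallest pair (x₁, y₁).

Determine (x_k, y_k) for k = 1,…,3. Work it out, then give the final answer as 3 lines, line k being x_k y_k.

d=299: √d = [17; 3,2,3,34] (ℓ=4, even), read p_3/q_3
k=0  a_k=17  p_k/q_k = 17/1
k=1  a_k=3  p_k/q_k = 52/3
k=2  a_k=2  p_k/q_k = 121/7
k=3  a_k=3  p_k/q_k = 415/24
fundamental: x₁=415, y₁=24  (since 172225 − 299·576 = 1)
n=2: (415,24)∘(415,24) = (415·415+299·24·24, 415·24+24·415) = (344449,19920)
n=3: (344449,19920)∘(415,24) = (415·344449+299·24·19920, 415·19920+24·344449) = (285892255,16533576)

415 24
344449 19920
285892255 16533576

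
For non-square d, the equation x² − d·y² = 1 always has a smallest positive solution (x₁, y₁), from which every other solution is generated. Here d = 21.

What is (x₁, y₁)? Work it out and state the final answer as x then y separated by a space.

[4; 1,1,2,1,1,8] for √21; ℓ=6 ⇒ convergent index 5
k=0  a_k=4  p_k/q_k = 4/1
…
k=4  a_k=1  p_k/q_k = 32/7
k=5  a_k=1  p_k/q_k = 55/12
(x₁, y₁) = (55, 12);  55² − 21·12² = 1 ✓

55 12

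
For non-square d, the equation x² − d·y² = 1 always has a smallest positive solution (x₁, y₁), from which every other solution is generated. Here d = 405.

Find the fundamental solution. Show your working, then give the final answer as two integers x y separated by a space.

161 8

d=405: √d = [20; 8,40] (ℓ=2, even), read p_1/q_1
k=0  a_k=20  p_k/q_k = 20/1
k=1  a_k=8  p_k/q_k = 161/8
fundamental: x₁=161, y₁=8  (since 25921 − 405·64 = 1)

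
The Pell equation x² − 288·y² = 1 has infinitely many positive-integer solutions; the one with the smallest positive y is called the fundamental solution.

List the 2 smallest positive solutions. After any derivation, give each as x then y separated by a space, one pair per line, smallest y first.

17 1
577 34

√288 → a₀=16, period (1,32); ℓ=2 even so k=1
k=0  a_k=16  p_k/q_k = 16/1
k=1  a_k=1  p_k/q_k = 17/1
fundamental: x₁=17, y₁=1  (since 289 − 288·1 = 1)
(17+1√288)^2 = 577 + 34√288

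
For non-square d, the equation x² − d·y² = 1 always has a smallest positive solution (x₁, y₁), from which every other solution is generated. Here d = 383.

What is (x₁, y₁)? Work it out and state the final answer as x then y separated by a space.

18768 959

[19; 1,1,3,19,3,1,1,38] for √383; ℓ=8 ⇒ convergent index 7
step 0: (19, 1)  from 19·(1,0) + (0,1)
step 1: (20, 1)  from 1·(19,1) + (1,0)
step 2: (39, 2)  from 1·(20,1) + (19,1)
step 3: (137, 7)  from 3·(39,2) + (20,1)
step 4: (2642, 135)  from 19·(137,7) + (39,2)
step 5: (8063, 412)  from 3·(2642,135) + (137,7)
step 6: (10705, 547)  from 1·(8063,412) + (2642,135)
step 7: (18768, 959)  from 1·(10705,547) + (8063,412)
(x₁, y₁) = (18768, 959);  18768² − 383·959² = 1 ✓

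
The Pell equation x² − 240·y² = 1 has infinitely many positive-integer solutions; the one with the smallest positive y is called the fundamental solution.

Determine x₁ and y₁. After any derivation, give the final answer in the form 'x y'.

31 2

√240 → a₀=15, period (2,30); ℓ=2 even so k=1
a_0=15:  p_0=15·1+0=15,  q_0=15·0+1=1
a_1=2:  p_1=2·15+1=31,  q_1=2·1+0=2
→ (31, 2).  Check: 31²=961, 240·2²=960, difference 1.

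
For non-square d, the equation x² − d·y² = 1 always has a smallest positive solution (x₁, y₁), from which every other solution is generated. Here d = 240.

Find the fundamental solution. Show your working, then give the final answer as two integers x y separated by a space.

31 2

√240 → a₀=15, period (2,30); ℓ=2 even so k=1
i=0: a=15 ⇒ p=15, q=1
i=1: a=2 ⇒ p=31, q=2
→ (31, 2).  Check: 31²=961, 240·2²=960, difference 1.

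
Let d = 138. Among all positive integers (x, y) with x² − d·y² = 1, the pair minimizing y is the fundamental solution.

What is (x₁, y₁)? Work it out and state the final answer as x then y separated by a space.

47 4

√138 = [11; 1,2,1,22, …], period ℓ=4 (even) → k=3
step 0: (11, 1)  from 11·(1,0) + (0,1)
…
step 2: (35, 3)  from 2·(12,1) + (11,1)
step 3: (47, 4)  from 1·(35,3) + (12,1)
fundamental: x₁=47, y₁=4  (since 2209 − 138·16 = 1)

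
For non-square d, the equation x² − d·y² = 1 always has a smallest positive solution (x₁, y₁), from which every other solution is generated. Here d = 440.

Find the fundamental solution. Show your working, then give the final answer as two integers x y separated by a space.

[20; 1,40] for √440; ℓ=2 ⇒ convergent index 1
step 0: (20, 1)  from 20·(1,0) + (0,1)
step 1: (21, 1)  from 1·(20,1) + (1,0)
→ (21, 1).  Check: 21²=441, 440·1²=440, difference 1.

21 1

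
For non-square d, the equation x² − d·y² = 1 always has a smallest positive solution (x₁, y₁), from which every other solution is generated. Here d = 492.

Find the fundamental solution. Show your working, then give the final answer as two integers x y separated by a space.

[22; 5,1,1,10,1,1,5,44] for √492; ℓ=8 ⇒ convergent index 7
a_0=22:  p_0=22·1+0=22,  q_0=22·0+1=1
a_1=5:  p_1=5·22+1=111,  q_1=5·1+0=5
…
a_3=1:  p_3=1·133+111=244,  q_3=1·6+5=11
…
a_5=1:  p_5=1·2573+244=2817,  q_5=1·116+11=127
a_6=1:  p_6=1·2817+2573=5390,  q_6=1·127+116=243
a_7=5:  p_7=5·5390+2817=29767,  q_7=5·243+127=1342
→ (29767, 1342).  Check: 29767²=886074289, 492·1342²=886074288, difference 1.

29767 1342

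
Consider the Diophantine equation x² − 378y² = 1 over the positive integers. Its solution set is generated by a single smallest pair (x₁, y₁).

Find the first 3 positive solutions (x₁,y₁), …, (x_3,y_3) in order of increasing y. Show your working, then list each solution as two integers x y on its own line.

d=378: √d = [19; 2,3,1,4,1,3,2,38] (ℓ=8, even), read p_7/q_7
i=0: a=19 ⇒ p=19, q=1
…
i=2: a=3 ⇒ p=136, q=7
i=3: a=1 ⇒ p=175, q=9
…
i=5: a=1 ⇒ p=1011, q=52
i=6: a=3 ⇒ p=3869, q=199
i=7: a=2 ⇒ p=8749, q=450
(x₁, y₁) = (8749, 450);  8749² − 378·450² = 1 ✓
k=2:  x_2 = 8749·8749+378·450·450 = 153090001,  y_2 = 8749·450+450·8749 = 7874100
k=3:  x_3 = 8749·153090001+378·450·7874100 = 2678768828749,  y_3 = 8749·7874100+450·153090001 = 137781001350

8749 450
153090001 7874100
2678768828749 137781001350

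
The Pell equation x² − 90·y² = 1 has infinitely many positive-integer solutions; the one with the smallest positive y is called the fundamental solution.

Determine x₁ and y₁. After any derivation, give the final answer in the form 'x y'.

19 2

d=90: √d = [9; 2,18] (ℓ=2, even), read p_1/q_1
step 0: (9, 1)  from 9·(1,0) + (0,1)
step 1: (19, 2)  from 2·(9,1) + (1,0)
fundamental: x₁=19, y₁=2  (since 361 − 90·4 = 1)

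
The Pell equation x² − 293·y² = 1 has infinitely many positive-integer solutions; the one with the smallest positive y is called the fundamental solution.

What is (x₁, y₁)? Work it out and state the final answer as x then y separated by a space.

12320649 719780

d=293: √d = [17; 8,1,1,8,34] (ℓ=5, odd), read p_9/q_9
a_0=17:  p_0=17·1+0=17,  q_0=17·0+1=1
a_1=8:  p_1=8·17+1=137,  q_1=8·1+0=8
a_2=1:  p_2=1·137+17=154,  q_2=1·8+1=9
…
a_4=8:  p_4=8·291+154=2482,  q_4=8·17+9=145
a_5=34:  p_5=34·2482+291=84679,  q_5=34·145+17=4947
…
a_8=1:  p_8=1·764593+679914=1444507,  q_8=1·44668+39721=84389
a_9=8:  p_9=8·1444507+764593=12320649,  q_9=8·84389+44668=719780
fundamental: x₁=12320649, y₁=719780  (since 151798391781201 − 293·518083248400 = 1)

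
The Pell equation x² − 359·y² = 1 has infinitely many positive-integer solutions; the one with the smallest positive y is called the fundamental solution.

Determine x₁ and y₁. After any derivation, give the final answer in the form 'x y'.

360 19

[18; 1,17,1,36] for √359; ℓ=4 ⇒ convergent index 3
a_0=18:  p_0=18·1+0=18,  q_0=18·0+1=1
a_1=1:  p_1=1·18+1=19,  q_1=1·1+0=1
a_2=17:  p_2=17·19+18=341,  q_2=17·1+1=18
a_3=1:  p_3=1·341+19=360,  q_3=1·18+1=19
(x₁, y₁) = (360, 19);  360² − 359·19² = 1 ✓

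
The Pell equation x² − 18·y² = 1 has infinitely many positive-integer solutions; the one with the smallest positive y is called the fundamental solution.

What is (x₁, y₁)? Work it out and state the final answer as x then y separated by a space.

17 4

d=18: √d = [4; 4,8] (ℓ=2, even), read p_1/q_1
step 0: (4, 1)  from 4·(1,0) + (0,1)
step 1: (17, 4)  from 4·(4,1) + (1,0)
fundamental: x₁=17, y₁=4  (since 289 − 18·16 = 1)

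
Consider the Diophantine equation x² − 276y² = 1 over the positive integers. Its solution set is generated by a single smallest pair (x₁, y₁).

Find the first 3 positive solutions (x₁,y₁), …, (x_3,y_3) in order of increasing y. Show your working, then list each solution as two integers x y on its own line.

7775 468
120901249 7277400
1880014414175 113163569532

√276 = [16; 1,1,1,1,2,2,2,1,1,1,1,32, …], period ℓ=12 (even) → k=11
a_0=16:  p_0=16·1+0=16,  q_0=16·0+1=1
a_1=1:  p_1=1·16+1=17,  q_1=1·1+0=1
a_2=1:  p_2=1·17+16=33,  q_2=1·1+1=2
a_3=1:  p_3=1·33+17=50,  q_3=1·2+1=3
a_4=1:  p_4=1·50+33=83,  q_4=1·3+2=5
a_5=2:  p_5=2·83+50=216,  q_5=2·5+3=13
a_6=2:  p_6=2·216+83=515,  q_6=2·13+5=31
…
a_10=1:  p_10=1·3007+1761=4768,  q_10=1·181+106=287
a_11=1:  p_11=1·4768+3007=7775,  q_11=1·287+181=468
fundamental: x₁=7775, y₁=468  (since 60450625 − 276·219024 = 1)
(7775+468√276)^2 = 120901249 + 7277400√276
(7775+468√276)^3 = 1880014414175 + 113163569532√276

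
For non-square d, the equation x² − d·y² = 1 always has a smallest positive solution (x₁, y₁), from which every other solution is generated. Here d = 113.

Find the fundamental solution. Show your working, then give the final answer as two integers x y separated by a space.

1204353 113296

√113 → a₀=10, period (1,1,1,2,2,1,1,1,20); ℓ=9 odd so k=17
a_0=10:  p_0=10·1+0=10,  q_0=10·0+1=1
a_1=1:  p_1=1·10+1=11,  q_1=1·1+0=1
a_2=1:  p_2=1·11+10=21,  q_2=1·1+1=2
…
a_6=1:  p_6=1·202+85=287,  q_6=1·19+8=27
a_7=1:  p_7=1·287+202=489,  q_7=1·27+19=46
…
a_9=20:  p_9=20·776+489=16009,  q_9=20·73+46=1506
…
a_12=1:  p_12=1·32794+16785=49579,  q_12=1·3085+1579=4664
…
a_15=1:  p_15=1·313483+131952=445435,  q_15=1·29490+12413=41903
a_16=1:  p_16=1·445435+313483=758918,  q_16=1·41903+29490=71393
a_17=1:  p_17=1·758918+445435=1204353,  q_17=1·71393+41903=113296
fundamental: x₁=1204353, y₁=113296  (since 1450466148609 − 113·12835983616 = 1)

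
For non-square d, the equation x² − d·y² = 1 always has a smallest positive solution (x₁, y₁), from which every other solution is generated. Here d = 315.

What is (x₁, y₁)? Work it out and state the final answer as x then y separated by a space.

√315 → a₀=17, period (1,2,1,34); ℓ=4 even so k=3
step 0: (17, 1)  from 17·(1,0) + (0,1)
step 1: (18, 1)  from 1·(17,1) + (1,0)
step 2: (53, 3)  from 2·(18,1) + (17,1)
step 3: (71, 4)  from 1·(53,3) + (18,1)
(x₁, y₁) = (71, 4);  71² − 315·4² = 1 ✓

71 4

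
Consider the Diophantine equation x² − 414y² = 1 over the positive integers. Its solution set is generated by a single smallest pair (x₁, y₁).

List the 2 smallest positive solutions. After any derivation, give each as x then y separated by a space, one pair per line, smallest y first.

24335 1196
1184384449 58209320

d=414: √d = [20; 2,1,7,2,7,1,2,40] (ℓ=8, even), read p_7/q_7
k=0  a_k=20  p_k/q_k = 20/1
…
k=2  a_k=1  p_k/q_k = 61/3
…
k=4  a_k=2  p_k/q_k = 997/49
…
k=6  a_k=1  p_k/q_k = 8444/415
k=7  a_k=2  p_k/q_k = 24335/1196
(x₁, y₁) = (24335, 1196);  24335² − 414·1196² = 1 ✓
n=2: (24335,1196)∘(24335,1196) = (24335·24335+414·1196·1196, 24335·1196+1196·24335) = (1184384449,58209320)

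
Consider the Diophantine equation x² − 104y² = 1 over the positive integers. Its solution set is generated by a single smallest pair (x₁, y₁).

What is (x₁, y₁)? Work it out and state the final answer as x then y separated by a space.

51 5

[10; 5,20] for √104; ℓ=2 ⇒ convergent index 1
i=0: a=10 ⇒ p=10, q=1
i=1: a=5 ⇒ p=51, q=5
(x₁, y₁) = (51, 5);  51² − 104·5² = 1 ✓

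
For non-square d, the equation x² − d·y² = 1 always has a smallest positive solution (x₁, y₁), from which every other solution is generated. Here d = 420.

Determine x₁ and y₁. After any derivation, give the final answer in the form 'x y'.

[20; 2,40] for √420; ℓ=2 ⇒ convergent index 1
step 0: (20, 1)  from 20·(1,0) + (0,1)
step 1: (41, 2)  from 2·(20,1) + (1,0)
(x₁, y₁) = (41, 2);  41² − 420·2² = 1 ✓

41 2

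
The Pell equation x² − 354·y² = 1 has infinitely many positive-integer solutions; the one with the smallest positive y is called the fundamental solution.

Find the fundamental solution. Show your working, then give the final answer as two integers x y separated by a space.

d=354: √d = [18; 1,4,2,2,18,2,2,4,1,36] (ℓ=10, even), read p_9/q_9
i=0: a=18 ⇒ p=18, q=1
…
i=2: a=4 ⇒ p=94, q=5
…
i=6: a=2 ⇒ p=19210, q=1021
…
i=8: a=4 ⇒ p=210294, q=11177
i=9: a=1 ⇒ p=258065, q=13716
(x₁, y₁) = (258065, 13716);  258065² − 354·13716² = 1 ✓

258065 13716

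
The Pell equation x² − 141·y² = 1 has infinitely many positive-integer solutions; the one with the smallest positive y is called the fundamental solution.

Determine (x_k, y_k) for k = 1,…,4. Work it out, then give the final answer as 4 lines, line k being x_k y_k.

95 8
18049 1520
3429215 288792
651532801 54868960

d=141: √d = [11; 1,6,1,22] (ℓ=4, even), read p_3/q_3
k=0  a_k=11  p_k/q_k = 11/1
…
k=2  a_k=6  p_k/q_k = 83/7
k=3  a_k=1  p_k/q_k = 95/8
(x₁, y₁) = (95, 8);  95² − 141·8² = 1 ✓
(95+8√141)^2 = 18049 + 1520√141
(95+8√141)^3 = 3429215 + 288792√141
(95+8√141)^4 = 651532801 + 54868960√141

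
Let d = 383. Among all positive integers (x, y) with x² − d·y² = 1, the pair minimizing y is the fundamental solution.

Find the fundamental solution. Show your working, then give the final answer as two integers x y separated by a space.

d=383: √d = [19; 1,1,3,19,3,1,1,38] (ℓ=8, even), read p_7/q_7
k=0  a_k=19  p_k/q_k = 19/1
…
k=3  a_k=3  p_k/q_k = 137/7
k=4  a_k=19  p_k/q_k = 2642/135
…
k=6  a_k=1  p_k/q_k = 10705/547
k=7  a_k=1  p_k/q_k = 18768/959
fundamental: x₁=18768, y₁=959  (since 352237824 − 383·919681 = 1)

18768 959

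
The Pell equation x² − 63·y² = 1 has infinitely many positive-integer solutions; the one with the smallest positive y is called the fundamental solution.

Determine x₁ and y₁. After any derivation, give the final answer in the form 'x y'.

√63 = [7; 1,14, …], period ℓ=2 (even) → k=1
step 0: (7, 1)  from 7·(1,0) + (0,1)
step 1: (8, 1)  from 1·(7,1) + (1,0)
→ (8, 1).  Check: 8²=64, 63·1²=63, difference 1.

8 1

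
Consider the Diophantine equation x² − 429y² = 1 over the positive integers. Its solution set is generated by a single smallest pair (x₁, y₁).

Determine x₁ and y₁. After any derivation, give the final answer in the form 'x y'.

1524095 73584

d=429: √d = [20; 1,2,2,9,1,12,1,9,2,2,1,40] (ℓ=12, even), read p_11/q_11
k=0  a_k=20  p_k/q_k = 20/1
k=1  a_k=1  p_k/q_k = 21/1
k=2  a_k=2  p_k/q_k = 62/3
k=3  a_k=2  p_k/q_k = 145/7
k=4  a_k=9  p_k/q_k = 1367/66
k=5  a_k=1  p_k/q_k = 1512/73
…
k=7  a_k=1  p_k/q_k = 21023/1015
k=8  a_k=9  p_k/q_k = 208718/10077
k=9  a_k=2  p_k/q_k = 438459/21169
k=10  a_k=2  p_k/q_k = 1085636/52415
k=11  a_k=1  p_k/q_k = 1524095/73584
→ (1524095, 73584).  Check: 1524095²=2322865569025, 429·73584²=2322865569024, difference 1.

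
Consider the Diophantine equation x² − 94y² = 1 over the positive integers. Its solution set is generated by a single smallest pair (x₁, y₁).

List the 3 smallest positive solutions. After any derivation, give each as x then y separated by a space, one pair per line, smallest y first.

[9; 1,2,3,1,1,…,2,1,18] for √94; ℓ=16 ⇒ convergent index 15
k=0  a_k=9  p_k/q_k = 9/1
k=1  a_k=1  p_k/q_k = 10/1
k=2  a_k=2  p_k/q_k = 29/3
k=3  a_k=3  p_k/q_k = 97/10
k=4  a_k=1  p_k/q_k = 126/13
k=5  a_k=1  p_k/q_k = 223/23
k=6  a_k=5  p_k/q_k = 1241/128
k=7  a_k=1  p_k/q_k = 1464/151
…
k=10  a_k=5  p_k/q_k = 85038/8771
k=11  a_k=1  p_k/q_k = 99455/10258
k=12  a_k=1  p_k/q_k = 184493/19029
…
k=14  a_k=2  p_k/q_k = 1490361/153719
k=15  a_k=1  p_k/q_k = 2143295/221064
→ (2143295, 221064).  Check: 2143295²=4593713457025, 94·221064²=4593713457024, difference 1.
n=2: (2143295,221064)∘(2143295,221064) = (2143295·2143295+94·221064·221064, 2143295·221064+221064·2143295) = (9187426914049,947610731760)
n=3: (9187426914049,947610731760)∘(2143295,221064) = (2143295·9187426914049+94·221064·947610731760, 2143295·947610731760+221064·9187426914049) = (39382732335491159615,4062018686654877336)

2143295 221064
9187426914049 947610731760
39382732335491159615 4062018686654877336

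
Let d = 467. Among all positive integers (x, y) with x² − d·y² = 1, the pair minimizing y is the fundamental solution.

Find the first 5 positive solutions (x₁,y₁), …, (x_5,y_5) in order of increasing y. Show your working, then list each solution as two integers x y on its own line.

[21; 1,1,1,1,3,…,1,1,42] for √467; ℓ=14 ⇒ convergent index 13
i=0: a=21 ⇒ p=21, q=1
…
i=5: a=3 ⇒ p=389, q=18
…
i=7: a=21 ⇒ p=27164, q=1257
i=8: a=3 ⇒ p=82767, q=3830
i=9: a=3 ⇒ p=275465, q=12747
…
i=12: a=1 ⇒ p=991929, q=45901
i=13: a=1 ⇒ p=1625626, q=75225
(x₁, y₁) = (1625626, 75225);  1625626² − 467·75225² = 1 ✓
(x_2, y_2) = (1625626·1625626 + 467·75225·75225, 1625626·75225 + 75225·1625626) = (5285319783751, 244575431700)
(x_3, y_3) = (1625626·5285319783751 + 467·75225·244575431700, 1625626·244575431700 + 75225·5285319783751) = (17183906517558380626, 795176361465413175)
(x_4, y_4) = (1625626·17183906517558380626 + 467·75225·795176361465413175, 1625626·795176361465413175 + 75225·17183906517558380626) = (55869210433019434807260001, 2585318735566902940613400)
(x_5, y_5) = (1625626·55869210433019434807260001 + 467·75225·2585318735566902940613400, 1625626·2585318735566902940613400 + 75225·55869210433019434807260001) = (181644882158758119549456134390626, 8405522709648569143113732563625)

1625626 75225
5285319783751 244575431700
17183906517558380626 795176361465413175
55869210433019434807260001 2585318735566902940613400
181644882158758119549456134390626 8405522709648569143113732563625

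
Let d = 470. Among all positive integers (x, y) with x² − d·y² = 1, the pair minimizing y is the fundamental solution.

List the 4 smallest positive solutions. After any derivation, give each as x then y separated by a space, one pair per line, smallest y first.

1691 78
5718961 263796
19341524411 892157994
65413029839041 3017278071912

[21; 1,2,8,2,1,42] for √470; ℓ=6 ⇒ convergent index 5
step 0: (21, 1)  from 21·(1,0) + (0,1)
…
step 3: (542, 25)  from 8·(65,3) + (22,1)
step 4: (1149, 53)  from 2·(542,25) + (65,3)
step 5: (1691, 78)  from 1·(1149,53) + (542,25)
→ (1691, 78).  Check: 1691²=2859481, 470·78²=2859480, difference 1.
n=2: (1691,78)∘(1691,78) = (1691·1691+470·78·78, 1691·78+78·1691) = (5718961,263796)
n=3: (5718961,263796)∘(1691,78) = (1691·5718961+470·78·263796, 1691·263796+78·5718961) = (19341524411,892157994)
n=4: (19341524411,892157994)∘(1691,78) = (1691·19341524411+470·78·892157994, 1691·892157994+78·19341524411) = (65413029839041,3017278071912)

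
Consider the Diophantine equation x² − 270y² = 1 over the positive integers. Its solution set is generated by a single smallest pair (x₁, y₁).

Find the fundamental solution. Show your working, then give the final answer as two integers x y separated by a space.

√270 = [16; 2,3,6,3,2,32, …], period ℓ=6 (even) → k=5
step 0: (16, 1)  from 16·(1,0) + (0,1)
…
step 2: (115, 7)  from 3·(33,2) + (16,1)
…
step 4: (2284, 139)  from 3·(723,44) + (115,7)
step 5: (5291, 322)  from 2·(2284,139) + (723,44)
fundamental: x₁=5291, y₁=322  (since 27994681 − 270·103684 = 1)

5291 322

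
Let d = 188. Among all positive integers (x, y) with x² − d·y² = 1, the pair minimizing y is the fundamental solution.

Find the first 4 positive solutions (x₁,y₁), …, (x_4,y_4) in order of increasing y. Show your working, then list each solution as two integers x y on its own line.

4607 336
42448897 3095904
391124132351 28525659120
3603817713033217 262835420035776

√188 = [13; 1,2,2,6,2,2,1,26, …], period ℓ=8 (even) → k=7
k=0  a_k=13  p_k/q_k = 13/1
k=1  a_k=1  p_k/q_k = 14/1
k=2  a_k=2  p_k/q_k = 41/3
…
k=4  a_k=6  p_k/q_k = 617/45
…
k=6  a_k=2  p_k/q_k = 3277/239
k=7  a_k=1  p_k/q_k = 4607/336
fundamental: x₁=4607, y₁=336  (since 21224449 − 188·112896 = 1)
(4607+336√188)^2 = 42448897 + 3095904√188
(4607+336√188)^3 = 391124132351 + 28525659120√188
(4607+336√188)^4 = 3603817713033217 + 262835420035776√188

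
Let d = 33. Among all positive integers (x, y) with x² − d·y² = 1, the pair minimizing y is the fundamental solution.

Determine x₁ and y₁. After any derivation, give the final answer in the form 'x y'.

d=33: √d = [5; 1,2,1,10] (ℓ=4, even), read p_3/q_3
i=0: a=5 ⇒ p=5, q=1
…
i=2: a=2 ⇒ p=17, q=3
i=3: a=1 ⇒ p=23, q=4
→ (23, 4).  Check: 23²=529, 33·4²=528, difference 1.

23 4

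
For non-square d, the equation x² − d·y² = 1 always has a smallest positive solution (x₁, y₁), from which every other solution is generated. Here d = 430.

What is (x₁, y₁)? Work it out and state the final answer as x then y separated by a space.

[20; 1,2,1,3,1,…,2,1,40] for √430; ℓ=14 ⇒ convergent index 13
i=0: a=20 ⇒ p=20, q=1
i=1: a=1 ⇒ p=21, q=1
i=2: a=2 ⇒ p=62, q=3
…
i=5: a=1 ⇒ p=394, q=19
i=6: a=6 ⇒ p=2675, q=129
i=7: a=8 ⇒ p=21794, q=1051
…
i=10: a=3 ⇒ p=599138, q=28893
i=11: a=1 ⇒ p=754371, q=36379
i=12: a=2 ⇒ p=2107880, q=101651
i=13: a=1 ⇒ p=2862251, q=138030
→ (2862251, 138030).  Check: 2862251²=8192480787001, 430·138030²=8192480787000, difference 1.

2862251 138030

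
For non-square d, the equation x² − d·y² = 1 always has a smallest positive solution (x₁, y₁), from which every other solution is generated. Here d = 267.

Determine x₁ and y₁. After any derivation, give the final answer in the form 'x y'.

d=267: √d = [16; 2,1,15,1,2,32] (ℓ=6, even), read p_5/q_5
k=0  a_k=16  p_k/q_k = 16/1
k=1  a_k=2  p_k/q_k = 33/2
…
k=4  a_k=1  p_k/q_k = 817/50
k=5  a_k=2  p_k/q_k = 2402/147
fundamental: x₁=2402, y₁=147  (since 5769604 − 267·21609 = 1)

2402 147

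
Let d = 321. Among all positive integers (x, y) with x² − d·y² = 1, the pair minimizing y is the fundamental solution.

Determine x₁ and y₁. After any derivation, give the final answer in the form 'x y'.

√321 = [17; 1,10,1,34, …], period ℓ=4 (even) → k=3
a_0=17:  p_0=17·1+0=17,  q_0=17·0+1=1
a_1=1:  p_1=1·17+1=18,  q_1=1·1+0=1
a_2=10:  p_2=10·18+17=197,  q_2=10·1+1=11
a_3=1:  p_3=1·197+18=215,  q_3=1·11+1=12
fundamental: x₁=215, y₁=12  (since 46225 − 321·144 = 1)

215 12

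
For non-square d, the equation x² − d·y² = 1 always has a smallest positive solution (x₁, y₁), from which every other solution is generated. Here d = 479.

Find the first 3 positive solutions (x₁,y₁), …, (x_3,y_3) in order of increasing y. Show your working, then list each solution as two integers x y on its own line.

√479 = [21; 1,7,1,3,2,21,2,3,1,7,1,42, …], period ℓ=12 (even) → k=11
k=0  a_k=21  p_k/q_k = 21/1
k=1  a_k=1  p_k/q_k = 22/1
…
k=3  a_k=1  p_k/q_k = 197/9
k=4  a_k=3  p_k/q_k = 766/35
k=5  a_k=2  p_k/q_k = 1729/79
k=6  a_k=21  p_k/q_k = 37075/1694
k=7  a_k=2  p_k/q_k = 75879/3467
…
k=9  a_k=1  p_k/q_k = 340591/15562
k=10  a_k=7  p_k/q_k = 2648849/121029
k=11  a_k=1  p_k/q_k = 2989440/136591
→ (2989440, 136591).  Check: 2989440²=8936751513600, 479·136591²=8936751513599, difference 1.
n=2: (2989440,136591)∘(2989440,136591) = (2989440·2989440+479·136591·136591, 2989440·136591+136591·2989440) = (17873503027199,816661198080)
n=3: (17873503027199,816661198080)∘(2989440,136591) = (2989440·17873503027199+479·136591·816661198080, 2989440·816661198080+136591·17873503027199) = (106863529779256567680,4882719303976413809)

2989440 136591
17873503027199 816661198080
106863529779256567680 4882719303976413809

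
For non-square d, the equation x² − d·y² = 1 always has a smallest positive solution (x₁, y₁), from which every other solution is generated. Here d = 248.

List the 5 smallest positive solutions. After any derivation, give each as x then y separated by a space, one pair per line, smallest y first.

d=248: √d = [15; 1,2,1,30] (ℓ=4, even), read p_3/q_3
step 0: (15, 1)  from 15·(1,0) + (0,1)
step 1: (16, 1)  from 1·(15,1) + (1,0)
step 2: (47, 3)  from 2·(16,1) + (15,1)
step 3: (63, 4)  from 1·(47,3) + (16,1)
→ (63, 4).  Check: 63²=3969, 248·4²=3968, difference 1.
(x_2, y_2) = (63·63 + 248·4·4, 63·4 + 4·63) = (7937, 504)
(x_3, y_3) = (63·7937 + 248·4·504, 63·504 + 4·7937) = (999999, 63500)
(x_4, y_4) = (63·999999 + 248·4·63500, 63·63500 + 4·999999) = (125991937, 8000496)
(x_5, y_5) = (63·125991937 + 248·4·8000496, 63·8000496 + 4·125991937) = (15873984063, 1007998996)

63 4
7937 504
999999 63500
125991937 8000496
15873984063 1007998996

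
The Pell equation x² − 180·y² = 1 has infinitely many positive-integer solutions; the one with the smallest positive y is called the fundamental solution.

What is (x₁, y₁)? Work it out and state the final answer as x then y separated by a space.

[13; 2,2,2,26] for √180; ℓ=4 ⇒ convergent index 3
i=0: a=13 ⇒ p=13, q=1
i=1: a=2 ⇒ p=27, q=2
i=2: a=2 ⇒ p=67, q=5
i=3: a=2 ⇒ p=161, q=12
fundamental: x₁=161, y₁=12  (since 25921 − 180·144 = 1)

161 12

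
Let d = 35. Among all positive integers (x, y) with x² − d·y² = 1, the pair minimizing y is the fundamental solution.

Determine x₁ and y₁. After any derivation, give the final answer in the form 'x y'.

√35 → a₀=5, period (1,10); ℓ=2 even so k=1
k=0  a_k=5  p_k/q_k = 5/1
k=1  a_k=1  p_k/q_k = 6/1
(x₁, y₁) = (6, 1);  6² − 35·1² = 1 ✓

6 1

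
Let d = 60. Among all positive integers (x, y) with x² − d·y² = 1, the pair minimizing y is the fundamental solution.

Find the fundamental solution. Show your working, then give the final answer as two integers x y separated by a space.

√60 → a₀=7, period (1,2,1,14); ℓ=4 even so k=3
k=0  a_k=7  p_k/q_k = 7/1
…
k=2  a_k=2  p_k/q_k = 23/3
k=3  a_k=1  p_k/q_k = 31/4
(x₁, y₁) = (31, 4);  31² − 60·4² = 1 ✓

31 4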